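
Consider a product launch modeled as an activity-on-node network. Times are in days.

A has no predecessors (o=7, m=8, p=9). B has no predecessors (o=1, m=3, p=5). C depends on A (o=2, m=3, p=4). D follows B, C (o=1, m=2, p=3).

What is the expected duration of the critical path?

13 days

te_A = (7 + 4·8 + 9)/6 = 48/6 = 8
te_B = (1 + 4·3 + 5)/6 = 18/6 = 3
te_C = (2 + 4·3 + 4)/6 = 18/6 = 3
te_D = (1 + 4·2 + 3)/6 = 12/6 = 2

Forward pass:
ES_A = 0; EF_A = 8
ES_B = 0; EF_B = 3
ES_C = 8; EF_C = 8+3 = 11
ES_D = max(EF_B=3, EF_C=11) = 11; EF_D = 11+2 = 13
Expected project duration μ = 13 days. Critical path: A → C → D.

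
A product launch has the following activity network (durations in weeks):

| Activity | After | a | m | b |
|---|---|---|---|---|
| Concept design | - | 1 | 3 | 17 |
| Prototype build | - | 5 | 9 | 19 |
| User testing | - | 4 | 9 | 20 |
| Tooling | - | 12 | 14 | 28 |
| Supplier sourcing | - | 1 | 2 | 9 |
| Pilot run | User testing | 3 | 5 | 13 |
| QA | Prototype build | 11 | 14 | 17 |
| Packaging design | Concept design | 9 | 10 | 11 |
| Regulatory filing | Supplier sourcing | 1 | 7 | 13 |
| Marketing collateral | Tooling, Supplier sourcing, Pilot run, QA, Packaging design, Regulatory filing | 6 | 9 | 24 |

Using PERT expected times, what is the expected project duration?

35 weeks

te_Concept design = (1 + 4·3 + 17)/6 = 30/6 = 5
te_Prototype build = (5 + 4·9 + 19)/6 = 60/6 = 10
te_User testing = (4 + 4·9 + 20)/6 = 60/6 = 10
te_Tooling = (12 + 4·14 + 28)/6 = 96/6 = 16
te_Supplier sourcing = (1 + 4·2 + 9)/6 = 18/6 = 3
te_Pilot run = (3 + 4·5 + 13)/6 = 36/6 = 6
te_QA = (11 + 4·14 + 17)/6 = 84/6 = 14
te_Packaging design = (9 + 4·10 + 11)/6 = 60/6 = 10
te_Regulatory filing = (1 + 4·7 + 13)/6 = 42/6 = 7
te_Marketing collateral = (6 + 4·9 + 24)/6 = 66/6 = 11

Forward pass:
ES_Concept design = 0; EF_Concept design = 5
ES_Prototype build = 0; EF_Prototype build = 10
ES_User testing = 0; EF_User testing = 10
ES_Tooling = 0; EF_Tooling = 16
ES_Supplier sourcing = 0; EF_Supplier sourcing = 3
ES_Pilot run = 10; EF_Pilot run = 10+6 = 16
ES_QA = 10; EF_QA = 10+14 = 24
ES_Packaging design = 5; EF_Packaging design = 5+10 = 15
ES_Regulatory filing = 3; EF_Regulatory filing = 3+7 = 10
ES_Marketing collateral = max(EF_Tooling=16, EF_Supplier sourcing=3, EF_Pilot run=16, EF_QA=24, EF_Packaging design=15, EF_Regulatory filing=10) = 24; EF_Marketing collateral = 24+11 = 35
Expected project duration μ = 35 weeks. Critical path: Prototype build → QA → Marketing collateral.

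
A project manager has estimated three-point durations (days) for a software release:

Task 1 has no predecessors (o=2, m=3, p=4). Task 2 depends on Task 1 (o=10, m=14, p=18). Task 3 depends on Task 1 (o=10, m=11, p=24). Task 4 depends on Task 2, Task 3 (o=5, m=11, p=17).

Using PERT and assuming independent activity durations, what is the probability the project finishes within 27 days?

te_Task 1 = (2 + 4·3 + 4)/6 = 18/6 = 3; σ²_Task 1 = ((4−2)/6)² = 0.111
te_Task 2 = (10 + 4·14 + 18)/6 = 84/6 = 14; σ²_Task 2 = ((18−10)/6)² = 1.778
te_Task 3 = (10 + 4·11 + 24)/6 = 78/6 = 13; σ²_Task 3 = ((24−10)/6)² = 5.444
te_Task 4 = (5 + 4·11 + 17)/6 = 66/6 = 11; σ²_Task 4 = ((17−5)/6)² = 4.000

Forward pass:
ES_Task 1 = 0; EF_Task 1 = 3
ES_Task 2 = 3; EF_Task 2 = 3+14 = 17
ES_Task 3 = 3; EF_Task 3 = 3+13 = 16
ES_Task 4 = max(EF_Task 2=17, EF_Task 3=16) = 17; EF_Task 4 = 17+11 = 28
Expected project duration μ = 28 days. Critical path: Task 1 → Task 2 → Task 4.

Variance along critical path = 0.111 + 1.778 + 4.000 = 5.889; σ = √5.889 = 2.427 days.
Z = (27 − 28) / 2.427 = -0.412
P(T ≤ 27) = Φ(-0.412) ≈ 0.340

0.340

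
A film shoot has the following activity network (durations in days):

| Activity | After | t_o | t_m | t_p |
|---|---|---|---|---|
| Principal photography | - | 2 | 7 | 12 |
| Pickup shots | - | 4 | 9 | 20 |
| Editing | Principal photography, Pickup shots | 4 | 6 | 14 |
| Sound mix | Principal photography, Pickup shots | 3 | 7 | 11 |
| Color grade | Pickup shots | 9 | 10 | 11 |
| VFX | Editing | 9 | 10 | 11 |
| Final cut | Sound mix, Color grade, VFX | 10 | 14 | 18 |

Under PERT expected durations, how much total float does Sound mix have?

te_Principal photography = (2 + 4·7 + 12)/6 = 42/6 = 7
te_Pickup shots = (4 + 4·9 + 20)/6 = 60/6 = 10
te_Editing = (4 + 4·6 + 14)/6 = 42/6 = 7
te_Sound mix = (3 + 4·7 + 11)/6 = 42/6 = 7
te_Color grade = (9 + 4·10 + 11)/6 = 60/6 = 10
te_VFX = (9 + 4·10 + 11)/6 = 60/6 = 10
te_Final cut = (10 + 4·14 + 18)/6 = 84/6 = 14

Forward pass:
ES_Principal photography = 0; EF_Principal photography = 7
ES_Pickup shots = 0; EF_Pickup shots = 10
ES_Editing = max(EF_Principal photography=7, EF_Pickup shots=10) = 10; EF_Editing = 10+7 = 17
ES_Sound mix = max(EF_Principal photography=7, EF_Pickup shots=10) = 10; EF_Sound mix = 10+7 = 17
ES_Color grade = 10; EF_Color grade = 10+10 = 20
ES_VFX = 17; EF_VFX = 17+10 = 27
ES_Final cut = max(EF_Sound mix=17, EF_Color grade=20, EF_VFX=27) = 27; EF_Final cut = 27+14 = 41
Expected project duration μ = 41 days. Critical path: Pickup shots → Editing → VFX → Final cut.

Backward pass:
LF_Final cut = 41; LS_Final cut = 41−14 = 27
LF_VFX = LS_Final cut = 27; LS_VFX = 27−10 = 17
LF_Color grade = LS_Final cut = 27; LS_Color grade = 27−10 = 17
LF_Sound mix = LS_Final cut = 27; LS_Sound mix = 27−7 = 20
LF_Editing = LS_VFX = 17; LS_Editing = 17−7 = 10
LF_Pickup shots = min(LS_Editing=10, LS_Sound mix=20, LS_Color grade=17) = 10; LS_Pickup shots = 10−10 = 0
LF_Principal photography = min(LS_Editing=10, LS_Sound mix=20) = 10; LS_Principal photography = 10−7 = 3
Slack_Sound mix = LS_Sound mix − ES_Sound mix = 20 − 10 = 10

10 days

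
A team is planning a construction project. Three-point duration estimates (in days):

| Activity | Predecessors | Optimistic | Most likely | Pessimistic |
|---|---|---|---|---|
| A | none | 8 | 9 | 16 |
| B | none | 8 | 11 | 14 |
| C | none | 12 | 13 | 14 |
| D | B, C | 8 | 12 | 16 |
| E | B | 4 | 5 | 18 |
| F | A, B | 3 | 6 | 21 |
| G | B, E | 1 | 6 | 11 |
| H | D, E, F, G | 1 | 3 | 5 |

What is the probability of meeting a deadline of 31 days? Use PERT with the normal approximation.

0.975

te_A = (8 + 4·9 + 16)/6 = 60/6 = 10; σ²_A = ((16−8)/6)² = 1.778
te_B = (8 + 4·11 + 14)/6 = 66/6 = 11; σ²_B = ((14−8)/6)² = 1.000
te_C = (12 + 4·13 + 14)/6 = 78/6 = 13; σ²_C = ((14−12)/6)² = 0.111
te_D = (8 + 4·12 + 16)/6 = 72/6 = 12; σ²_D = ((16−8)/6)² = 1.778
te_E = (4 + 4·5 + 18)/6 = 42/6 = 7; σ²_E = ((18−4)/6)² = 5.444
te_F = (3 + 4·6 + 21)/6 = 48/6 = 8; σ²_F = ((21−3)/6)² = 9.000
te_G = (1 + 4·6 + 11)/6 = 36/6 = 6; σ²_G = ((11−1)/6)² = 2.778
te_H = (1 + 4·3 + 5)/6 = 18/6 = 3; σ²_H = ((5−1)/6)² = 0.444

Forward pass:
ES_A = 0; EF_A = 10
ES_B = 0; EF_B = 11
ES_C = 0; EF_C = 13
ES_D = max(EF_B=11, EF_C=13) = 13; EF_D = 13+12 = 25
ES_E = 11; EF_E = 11+7 = 18
ES_F = max(EF_A=10, EF_B=11) = 11; EF_F = 11+8 = 19
ES_G = max(EF_B=11, EF_E=18) = 18; EF_G = 18+6 = 24
ES_H = max(EF_D=25, EF_E=18, EF_F=19, EF_G=24) = 25; EF_H = 25+3 = 28
Expected project duration μ = 28 days. Critical path: C → D → H.

Variance along critical path = 0.111 + 1.778 + 0.444 = 2.333; σ = √2.333 = 1.528 days.
Z = (31 − 28) / 1.528 = 1.964
P(T ≤ 31) = Φ(1.964) ≈ 0.975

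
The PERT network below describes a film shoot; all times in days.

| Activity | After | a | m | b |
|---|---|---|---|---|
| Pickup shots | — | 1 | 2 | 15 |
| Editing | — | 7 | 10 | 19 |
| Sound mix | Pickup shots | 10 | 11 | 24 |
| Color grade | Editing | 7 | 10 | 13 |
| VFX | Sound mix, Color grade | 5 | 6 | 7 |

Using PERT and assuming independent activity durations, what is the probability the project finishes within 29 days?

0.812

te_Pickup shots = (1 + 4·2 + 15)/6 = 24/6 = 4; σ²_Pickup shots = ((15−1)/6)² = 5.444
te_Editing = (7 + 4·10 + 19)/6 = 66/6 = 11; σ²_Editing = ((19−7)/6)² = 4.000
te_Sound mix = (10 + 4·11 + 24)/6 = 78/6 = 13; σ²_Sound mix = ((24−10)/6)² = 5.444
te_Color grade = (7 + 4·10 + 13)/6 = 60/6 = 10; σ²_Color grade = ((13−7)/6)² = 1.000
te_VFX = (5 + 4·6 + 7)/6 = 36/6 = 6; σ²_VFX = ((7−5)/6)² = 0.111

Forward pass:
ES_Pickup shots = 0; EF_Pickup shots = 4
ES_Editing = 0; EF_Editing = 11
ES_Sound mix = 4; EF_Sound mix = 4+13 = 17
ES_Color grade = 11; EF_Color grade = 11+10 = 21
ES_VFX = max(EF_Sound mix=17, EF_Color grade=21) = 21; EF_VFX = 21+6 = 27
Expected project duration μ = 27 days. Critical path: Editing → Color grade → VFX.

Variance along critical path = 4.000 + 1.000 + 0.111 = 5.111; σ = √5.111 = 2.261 days.
Z = (29 − 27) / 2.261 = 0.885
P(T ≤ 29) = Φ(0.885) ≈ 0.812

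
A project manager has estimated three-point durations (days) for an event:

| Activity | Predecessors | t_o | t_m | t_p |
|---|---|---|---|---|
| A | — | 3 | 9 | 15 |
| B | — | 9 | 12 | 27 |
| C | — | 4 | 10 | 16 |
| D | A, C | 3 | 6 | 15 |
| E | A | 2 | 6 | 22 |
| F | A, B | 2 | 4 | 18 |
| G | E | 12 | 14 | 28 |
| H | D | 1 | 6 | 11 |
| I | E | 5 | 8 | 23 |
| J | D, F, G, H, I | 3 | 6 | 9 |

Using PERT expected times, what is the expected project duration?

te_A = (3 + 4·9 + 15)/6 = 54/6 = 9
te_B = (9 + 4·12 + 27)/6 = 84/6 = 14
te_C = (4 + 4·10 + 16)/6 = 60/6 = 10
te_D = (3 + 4·6 + 15)/6 = 42/6 = 7
te_E = (2 + 4·6 + 22)/6 = 48/6 = 8
te_F = (2 + 4·4 + 18)/6 = 36/6 = 6
te_G = (12 + 4·14 + 28)/6 = 96/6 = 16
te_H = (1 + 4·6 + 11)/6 = 36/6 = 6
te_I = (5 + 4·8 + 23)/6 = 60/6 = 10
te_J = (3 + 4·6 + 9)/6 = 36/6 = 6

Forward pass:
ES_A = 0; EF_A = 9
ES_B = 0; EF_B = 14
ES_C = 0; EF_C = 10
ES_D = max(EF_A=9, EF_C=10) = 10; EF_D = 10+7 = 17
ES_E = 9; EF_E = 9+8 = 17
ES_F = max(EF_A=9, EF_B=14) = 14; EF_F = 14+6 = 20
ES_G = 17; EF_G = 17+16 = 33
ES_H = 17; EF_H = 17+6 = 23
ES_I = 17; EF_I = 17+10 = 27
ES_J = max(EF_D=17, EF_F=20, EF_G=33, EF_H=23, EF_I=27) = 33; EF_J = 33+6 = 39
Expected project duration μ = 39 days. Critical path: A → E → G → J.

39 days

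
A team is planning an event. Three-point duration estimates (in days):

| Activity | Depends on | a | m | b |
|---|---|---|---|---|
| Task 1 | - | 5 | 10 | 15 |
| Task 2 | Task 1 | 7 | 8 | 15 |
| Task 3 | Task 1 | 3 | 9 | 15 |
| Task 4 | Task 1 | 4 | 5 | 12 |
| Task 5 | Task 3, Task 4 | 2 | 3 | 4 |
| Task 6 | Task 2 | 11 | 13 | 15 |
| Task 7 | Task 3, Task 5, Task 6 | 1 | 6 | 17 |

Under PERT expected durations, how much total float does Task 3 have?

te_Task 1 = (5 + 4·10 + 15)/6 = 60/6 = 10
te_Task 2 = (7 + 4·8 + 15)/6 = 54/6 = 9
te_Task 3 = (3 + 4·9 + 15)/6 = 54/6 = 9
te_Task 4 = (4 + 4·5 + 12)/6 = 36/6 = 6
te_Task 5 = (2 + 4·3 + 4)/6 = 18/6 = 3
te_Task 6 = (11 + 4·13 + 15)/6 = 78/6 = 13
te_Task 7 = (1 + 4·6 + 17)/6 = 42/6 = 7

Forward pass:
ES_Task 1 = 0; EF_Task 1 = 10
ES_Task 2 = 10; EF_Task 2 = 10+9 = 19
ES_Task 3 = 10; EF_Task 3 = 10+9 = 19
ES_Task 4 = 10; EF_Task 4 = 10+6 = 16
ES_Task 5 = max(EF_Task 3=19, EF_Task 4=16) = 19; EF_Task 5 = 19+3 = 22
ES_Task 6 = 19; EF_Task 6 = 19+13 = 32
ES_Task 7 = max(EF_Task 3=19, EF_Task 5=22, EF_Task 6=32) = 32; EF_Task 7 = 32+7 = 39
Expected project duration μ = 39 days. Critical path: Task 1 → Task 2 → Task 6 → Task 7.

Backward pass:
LF_Task 7 = 39; LS_Task 7 = 39−7 = 32
LF_Task 6 = LS_Task 7 = 32; LS_Task 6 = 32−13 = 19
LF_Task 5 = LS_Task 7 = 32; LS_Task 5 = 32−3 = 29
LF_Task 4 = LS_Task 5 = 29; LS_Task 4 = 29−6 = 23
LF_Task 3 = min(LS_Task 5=29, LS_Task 7=32) = 29; LS_Task 3 = 29−9 = 20
LF_Task 2 = LS_Task 6 = 19; LS_Task 2 = 19−9 = 10
LF_Task 1 = min(LS_Task 2=10, LS_Task 3=20, LS_Task 4=23) = 10; LS_Task 1 = 10−10 = 0
Slack_Task 3 = LS_Task 3 − ES_Task 3 = 20 − 10 = 10

10 days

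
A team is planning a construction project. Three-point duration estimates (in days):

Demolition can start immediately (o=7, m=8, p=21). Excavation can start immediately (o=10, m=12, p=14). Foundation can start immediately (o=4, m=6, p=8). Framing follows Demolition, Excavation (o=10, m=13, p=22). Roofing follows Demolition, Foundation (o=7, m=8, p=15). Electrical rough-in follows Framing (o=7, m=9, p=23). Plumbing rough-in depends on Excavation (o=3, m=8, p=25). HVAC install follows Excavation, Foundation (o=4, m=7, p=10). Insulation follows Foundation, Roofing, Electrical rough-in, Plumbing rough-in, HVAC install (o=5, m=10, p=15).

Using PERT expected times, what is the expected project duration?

te_Demolition = (7 + 4·8 + 21)/6 = 60/6 = 10
te_Excavation = (10 + 4·12 + 14)/6 = 72/6 = 12
te_Foundation = (4 + 4·6 + 8)/6 = 36/6 = 6
te_Framing = (10 + 4·13 + 22)/6 = 84/6 = 14
te_Roofing = (7 + 4·8 + 15)/6 = 54/6 = 9
te_Electrical rough-in = (7 + 4·9 + 23)/6 = 66/6 = 11
te_Plumbing rough-in = (3 + 4·8 + 25)/6 = 60/6 = 10
te_HVAC install = (4 + 4·7 + 10)/6 = 42/6 = 7
te_Insulation = (5 + 4·10 + 15)/6 = 60/6 = 10

Forward pass:
ES_Demolition = 0; EF_Demolition = 10
ES_Excavation = 0; EF_Excavation = 12
ES_Foundation = 0; EF_Foundation = 6
ES_Framing = max(EF_Demolition=10, EF_Excavation=12) = 12; EF_Framing = 12+14 = 26
ES_Roofing = max(EF_Demolition=10, EF_Foundation=6) = 10; EF_Roofing = 10+9 = 19
ES_Electrical rough-in = 26; EF_Electrical rough-in = 26+11 = 37
ES_Plumbing rough-in = 12; EF_Plumbing rough-in = 12+10 = 22
ES_HVAC install = max(EF_Excavation=12, EF_Foundation=6) = 12; EF_HVAC install = 12+7 = 19
ES_Insulation = max(EF_Foundation=6, EF_Roofing=19, EF_Electrical rough-in=37, EF_Plumbing rough-in=22, EF_HVAC install=19) = 37; EF_Insulation = 37+10 = 47
Expected project duration μ = 47 days. Critical path: Excavation → Framing → Electrical rough-in → Insulation.

47 days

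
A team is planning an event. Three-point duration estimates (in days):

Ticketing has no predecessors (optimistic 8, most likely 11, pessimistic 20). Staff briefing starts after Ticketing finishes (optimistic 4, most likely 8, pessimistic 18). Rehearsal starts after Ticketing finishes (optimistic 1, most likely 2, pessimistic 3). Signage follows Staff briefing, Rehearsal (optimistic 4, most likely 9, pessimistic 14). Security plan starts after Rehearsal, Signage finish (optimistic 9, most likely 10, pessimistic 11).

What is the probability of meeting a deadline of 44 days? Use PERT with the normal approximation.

0.873

te_Ticketing = (8 + 4·11 + 20)/6 = 72/6 = 12; σ²_Ticketing = ((20−8)/6)² = 4.000
te_Staff briefing = (4 + 4·8 + 18)/6 = 54/6 = 9; σ²_Staff briefing = ((18−4)/6)² = 5.444
te_Rehearsal = (1 + 4·2 + 3)/6 = 12/6 = 2; σ²_Rehearsal = ((3−1)/6)² = 0.111
te_Signage = (4 + 4·9 + 14)/6 = 54/6 = 9; σ²_Signage = ((14−4)/6)² = 2.778
te_Security plan = (9 + 4·10 + 11)/6 = 60/6 = 10; σ²_Security plan = ((11−9)/6)² = 0.111

Forward pass:
ES_Ticketing = 0; EF_Ticketing = 12
ES_Staff briefing = 12; EF_Staff briefing = 12+9 = 21
ES_Rehearsal = 12; EF_Rehearsal = 12+2 = 14
ES_Signage = max(EF_Staff briefing=21, EF_Rehearsal=14) = 21; EF_Signage = 21+9 = 30
ES_Security plan = max(EF_Rehearsal=14, EF_Signage=30) = 30; EF_Security plan = 30+10 = 40
Expected project duration μ = 40 days. Critical path: Ticketing → Staff briefing → Signage → Security plan.

Variance along critical path = 4.000 + 5.444 + 2.778 + 0.111 = 12.333; σ = √12.333 = 3.512 days.
Z = (44 − 40) / 3.512 = 1.139
P(T ≤ 44) = Φ(1.139) ≈ 0.873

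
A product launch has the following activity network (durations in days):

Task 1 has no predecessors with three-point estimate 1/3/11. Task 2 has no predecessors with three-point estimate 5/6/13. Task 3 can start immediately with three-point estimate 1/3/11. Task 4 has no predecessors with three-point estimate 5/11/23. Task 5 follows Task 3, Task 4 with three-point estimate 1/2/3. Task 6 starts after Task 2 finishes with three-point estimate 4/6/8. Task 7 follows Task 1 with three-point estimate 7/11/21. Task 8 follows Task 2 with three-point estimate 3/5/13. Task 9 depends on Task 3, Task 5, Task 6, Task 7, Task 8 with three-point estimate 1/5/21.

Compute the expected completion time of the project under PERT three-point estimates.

te_Task 1 = (1 + 4·3 + 11)/6 = 24/6 = 4
te_Task 2 = (5 + 4·6 + 13)/6 = 42/6 = 7
te_Task 3 = (1 + 4·3 + 11)/6 = 24/6 = 4
te_Task 4 = (5 + 4·11 + 23)/6 = 72/6 = 12
te_Task 5 = (1 + 4·2 + 3)/6 = 12/6 = 2
te_Task 6 = (4 + 4·6 + 8)/6 = 36/6 = 6
te_Task 7 = (7 + 4·11 + 21)/6 = 72/6 = 12
te_Task 8 = (3 + 4·5 + 13)/6 = 36/6 = 6
te_Task 9 = (1 + 4·5 + 21)/6 = 42/6 = 7

Forward pass:
ES_Task 1 = 0; EF_Task 1 = 4
ES_Task 2 = 0; EF_Task 2 = 7
ES_Task 3 = 0; EF_Task 3 = 4
ES_Task 4 = 0; EF_Task 4 = 12
ES_Task 5 = max(EF_Task 3=4, EF_Task 4=12) = 12; EF_Task 5 = 12+2 = 14
ES_Task 6 = 7; EF_Task 6 = 7+6 = 13
ES_Task 7 = 4; EF_Task 7 = 4+12 = 16
ES_Task 8 = 7; EF_Task 8 = 7+6 = 13
ES_Task 9 = max(EF_Task 3=4, EF_Task 5=14, EF_Task 6=13, EF_Task 7=16, EF_Task 8=13) = 16; EF_Task 9 = 16+7 = 23
Expected project duration μ = 23 days. Critical path: Task 1 → Task 7 → Task 9.

23 days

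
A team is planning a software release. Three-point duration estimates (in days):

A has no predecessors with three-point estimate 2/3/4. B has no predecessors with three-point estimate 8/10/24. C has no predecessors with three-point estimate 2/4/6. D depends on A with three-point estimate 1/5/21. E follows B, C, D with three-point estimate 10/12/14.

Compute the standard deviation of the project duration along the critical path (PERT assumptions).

2.75 days

te_A = (2 + 4·3 + 4)/6 = 18/6 = 3; σ²_A = ((4−2)/6)² = 0.111
te_B = (8 + 4·10 + 24)/6 = 72/6 = 12; σ²_B = ((24−8)/6)² = 7.111
te_C = (2 + 4·4 + 6)/6 = 24/6 = 4; σ²_C = ((6−2)/6)² = 0.444
te_D = (1 + 4·5 + 21)/6 = 42/6 = 7; σ²_D = ((21−1)/6)² = 11.111
te_E = (10 + 4·12 + 14)/6 = 72/6 = 12; σ²_E = ((14−10)/6)² = 0.444

Forward pass:
ES_A = 0; EF_A = 3
ES_B = 0; EF_B = 12
ES_C = 0; EF_C = 4
ES_D = 3; EF_D = 3+7 = 10
ES_E = max(EF_B=12, EF_C=4, EF_D=10) = 12; EF_E = 12+12 = 24
Expected project duration μ = 24 days. Critical path: B → E.

Variance along critical path = 7.111 + 0.444 = 7.556
σ = √7.556 = 2.749 days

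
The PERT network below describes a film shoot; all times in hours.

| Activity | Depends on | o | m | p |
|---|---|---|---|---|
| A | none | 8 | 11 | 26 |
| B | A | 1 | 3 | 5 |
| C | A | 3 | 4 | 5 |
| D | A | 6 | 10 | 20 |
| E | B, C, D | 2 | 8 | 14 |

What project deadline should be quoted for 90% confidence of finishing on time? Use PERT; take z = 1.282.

te_A = (8 + 4·11 + 26)/6 = 78/6 = 13; σ²_A = ((26−8)/6)² = 9.000
te_B = (1 + 4·3 + 5)/6 = 18/6 = 3; σ²_B = ((5−1)/6)² = 0.444
te_C = (3 + 4·4 + 5)/6 = 24/6 = 4; σ²_C = ((5−3)/6)² = 0.111
te_D = (6 + 4·10 + 20)/6 = 66/6 = 11; σ²_D = ((20−6)/6)² = 5.444
te_E = (2 + 4·8 + 14)/6 = 48/6 = 8; σ²_E = ((14−2)/6)² = 4.000

Forward pass:
ES_A = 0; EF_A = 13
ES_B = 13; EF_B = 13+3 = 16
ES_C = 13; EF_C = 13+4 = 17
ES_D = 13; EF_D = 13+11 = 24
ES_E = max(EF_B=16, EF_C=17, EF_D=24) = 24; EF_E = 24+8 = 32
Expected project duration μ = 32 hours. Critical path: A → D → E.

Variance along critical path = 9.000 + 5.444 + 4.000 = 18.444; σ = 4.295 hours.
D = μ + z·σ = 32 + 1.282·4.295 = 37.5 hours

37.5 hours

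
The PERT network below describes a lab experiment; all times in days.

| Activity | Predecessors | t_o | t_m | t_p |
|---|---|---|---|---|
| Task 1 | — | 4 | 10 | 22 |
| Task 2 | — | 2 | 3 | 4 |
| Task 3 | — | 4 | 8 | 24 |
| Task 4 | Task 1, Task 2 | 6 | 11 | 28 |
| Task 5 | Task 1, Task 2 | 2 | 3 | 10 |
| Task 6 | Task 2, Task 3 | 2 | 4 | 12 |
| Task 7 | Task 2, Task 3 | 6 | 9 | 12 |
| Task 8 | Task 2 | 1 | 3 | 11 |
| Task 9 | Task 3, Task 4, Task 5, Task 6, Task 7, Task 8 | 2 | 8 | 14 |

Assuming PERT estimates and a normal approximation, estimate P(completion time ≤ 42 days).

te_Task 1 = (4 + 4·10 + 22)/6 = 66/6 = 11; σ²_Task 1 = ((22−4)/6)² = 9.000
te_Task 2 = (2 + 4·3 + 4)/6 = 18/6 = 3; σ²_Task 2 = ((4−2)/6)² = 0.111
te_Task 3 = (4 + 4·8 + 24)/6 = 60/6 = 10; σ²_Task 3 = ((24−4)/6)² = 11.111
te_Task 4 = (6 + 4·11 + 28)/6 = 78/6 = 13; σ²_Task 4 = ((28−6)/6)² = 13.444
te_Task 5 = (2 + 4·3 + 10)/6 = 24/6 = 4; σ²_Task 5 = ((10−2)/6)² = 1.778
te_Task 6 = (2 + 4·4 + 12)/6 = 30/6 = 5; σ²_Task 6 = ((12−2)/6)² = 2.778
te_Task 7 = (6 + 4·9 + 12)/6 = 54/6 = 9; σ²_Task 7 = ((12−6)/6)² = 1.000
te_Task 8 = (1 + 4·3 + 11)/6 = 24/6 = 4; σ²_Task 8 = ((11−1)/6)² = 2.778
te_Task 9 = (2 + 4·8 + 14)/6 = 48/6 = 8; σ²_Task 9 = ((14−2)/6)² = 4.000

Forward pass:
ES_Task 1 = 0; EF_Task 1 = 11
ES_Task 2 = 0; EF_Task 2 = 3
ES_Task 3 = 0; EF_Task 3 = 10
ES_Task 4 = max(EF_Task 1=11, EF_Task 2=3) = 11; EF_Task 4 = 11+13 = 24
ES_Task 5 = max(EF_Task 1=11, EF_Task 2=3) = 11; EF_Task 5 = 11+4 = 15
ES_Task 6 = max(EF_Task 2=3, EF_Task 3=10) = 10; EF_Task 6 = 10+5 = 15
ES_Task 7 = max(EF_Task 2=3, EF_Task 3=10) = 10; EF_Task 7 = 10+9 = 19
ES_Task 8 = 3; EF_Task 8 = 3+4 = 7
ES_Task 9 = max(EF_Task 3=10, EF_Task 4=24, EF_Task 5=15, EF_Task 6=15, EF_Task 7=19, EF_Task 8=7) = 24; EF_Task 9 = 24+8 = 32
Expected project duration μ = 32 days. Critical path: Task 1 → Task 4 → Task 9.

Variance along critical path = 9.000 + 13.444 + 4.000 = 26.444; σ = √26.444 = 5.142 days.
Z = (42 − 32) / 5.142 = 1.945
P(T ≤ 42) = Φ(1.945) ≈ 0.974

0.974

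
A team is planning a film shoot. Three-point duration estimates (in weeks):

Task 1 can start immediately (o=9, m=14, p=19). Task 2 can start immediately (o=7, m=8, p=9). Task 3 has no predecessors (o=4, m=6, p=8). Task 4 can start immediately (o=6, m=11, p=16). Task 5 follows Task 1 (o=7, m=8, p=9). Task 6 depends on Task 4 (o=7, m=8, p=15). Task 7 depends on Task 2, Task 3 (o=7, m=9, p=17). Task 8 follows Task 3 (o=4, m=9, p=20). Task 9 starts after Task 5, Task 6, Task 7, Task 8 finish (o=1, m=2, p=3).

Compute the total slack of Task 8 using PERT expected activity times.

6 weeks

te_Task 1 = (9 + 4·14 + 19)/6 = 84/6 = 14
te_Task 2 = (7 + 4·8 + 9)/6 = 48/6 = 8
te_Task 3 = (4 + 4·6 + 8)/6 = 36/6 = 6
te_Task 4 = (6 + 4·11 + 16)/6 = 66/6 = 11
te_Task 5 = (7 + 4·8 + 9)/6 = 48/6 = 8
te_Task 6 = (7 + 4·8 + 15)/6 = 54/6 = 9
te_Task 7 = (7 + 4·9 + 17)/6 = 60/6 = 10
te_Task 8 = (4 + 4·9 + 20)/6 = 60/6 = 10
te_Task 9 = (1 + 4·2 + 3)/6 = 12/6 = 2

Forward pass:
ES_Task 1 = 0; EF_Task 1 = 14
ES_Task 2 = 0; EF_Task 2 = 8
ES_Task 3 = 0; EF_Task 3 = 6
ES_Task 4 = 0; EF_Task 4 = 11
ES_Task 5 = 14; EF_Task 5 = 14+8 = 22
ES_Task 6 = 11; EF_Task 6 = 11+9 = 20
ES_Task 7 = max(EF_Task 2=8, EF_Task 3=6) = 8; EF_Task 7 = 8+10 = 18
ES_Task 8 = 6; EF_Task 8 = 6+10 = 16
ES_Task 9 = max(EF_Task 5=22, EF_Task 6=20, EF_Task 7=18, EF_Task 8=16) = 22; EF_Task 9 = 22+2 = 24
Expected project duration μ = 24 weeks. Critical path: Task 1 → Task 5 → Task 9.

Backward pass:
LF_Task 9 = 24; LS_Task 9 = 24−2 = 22
LF_Task 8 = LS_Task 9 = 22; LS_Task 8 = 22−10 = 12
LF_Task 7 = LS_Task 9 = 22; LS_Task 7 = 22−10 = 12
LF_Task 6 = LS_Task 9 = 22; LS_Task 6 = 22−9 = 13
LF_Task 5 = LS_Task 9 = 22; LS_Task 5 = 22−8 = 14
LF_Task 4 = LS_Task 6 = 13; LS_Task 4 = 13−11 = 2
LF_Task 3 = min(LS_Task 7=12, LS_Task 8=12) = 12; LS_Task 3 = 12−6 = 6
LF_Task 2 = LS_Task 7 = 12; LS_Task 2 = 12−8 = 4
LF_Task 1 = LS_Task 5 = 14; LS_Task 1 = 14−14 = 0
Slack_Task 8 = LS_Task 8 − ES_Task 8 = 12 − 6 = 6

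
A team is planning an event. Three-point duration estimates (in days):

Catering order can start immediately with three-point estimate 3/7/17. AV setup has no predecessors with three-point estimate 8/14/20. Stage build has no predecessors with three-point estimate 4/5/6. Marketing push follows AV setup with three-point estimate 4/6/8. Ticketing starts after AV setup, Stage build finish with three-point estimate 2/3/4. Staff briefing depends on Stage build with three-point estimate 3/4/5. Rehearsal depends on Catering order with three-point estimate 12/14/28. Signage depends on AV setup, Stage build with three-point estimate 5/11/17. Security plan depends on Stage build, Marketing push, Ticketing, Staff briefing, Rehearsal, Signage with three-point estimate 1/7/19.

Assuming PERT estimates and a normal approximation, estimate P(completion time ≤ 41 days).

te_Catering order = (3 + 4·7 + 17)/6 = 48/6 = 8; σ²_Catering order = ((17−3)/6)² = 5.444
te_AV setup = (8 + 4·14 + 20)/6 = 84/6 = 14; σ²_AV setup = ((20−8)/6)² = 4.000
te_Stage build = (4 + 4·5 + 6)/6 = 30/6 = 5; σ²_Stage build = ((6−4)/6)² = 0.111
te_Marketing push = (4 + 4·6 + 8)/6 = 36/6 = 6; σ²_Marketing push = ((8−4)/6)² = 0.444
te_Ticketing = (2 + 4·3 + 4)/6 = 18/6 = 3; σ²_Ticketing = ((4−2)/6)² = 0.111
te_Staff briefing = (3 + 4·4 + 5)/6 = 24/6 = 4; σ²_Staff briefing = ((5−3)/6)² = 0.111
te_Rehearsal = (12 + 4·14 + 28)/6 = 96/6 = 16; σ²_Rehearsal = ((28−12)/6)² = 7.111
te_Signage = (5 + 4·11 + 17)/6 = 66/6 = 11; σ²_Signage = ((17−5)/6)² = 4.000
te_Security plan = (1 + 4·7 + 19)/6 = 48/6 = 8; σ²_Security plan = ((19−1)/6)² = 9.000

Forward pass:
ES_Catering order = 0; EF_Catering order = 8
ES_AV setup = 0; EF_AV setup = 14
ES_Stage build = 0; EF_Stage build = 5
ES_Marketing push = 14; EF_Marketing push = 14+6 = 20
ES_Ticketing = max(EF_AV setup=14, EF_Stage build=5) = 14; EF_Ticketing = 14+3 = 17
ES_Staff briefing = 5; EF_Staff briefing = 5+4 = 9
ES_Rehearsal = 8; EF_Rehearsal = 8+16 = 24
ES_Signage = max(EF_AV setup=14, EF_Stage build=5) = 14; EF_Signage = 14+11 = 25
ES_Security plan = max(EF_Stage build=5, EF_Marketing push=20, EF_Ticketing=17, EF_Staff briefing=9, EF_Rehearsal=24, EF_Signage=25) = 25; EF_Security plan = 25+8 = 33
Expected project duration μ = 33 days. Critical path: AV setup → Signage → Security plan.

Variance along critical path = 4.000 + 4.000 + 9.000 = 17.000; σ = √17.000 = 4.123 days.
Z = (41 − 33) / 4.123 = 1.940
P(T ≤ 41) = Φ(1.940) ≈ 0.974

0.974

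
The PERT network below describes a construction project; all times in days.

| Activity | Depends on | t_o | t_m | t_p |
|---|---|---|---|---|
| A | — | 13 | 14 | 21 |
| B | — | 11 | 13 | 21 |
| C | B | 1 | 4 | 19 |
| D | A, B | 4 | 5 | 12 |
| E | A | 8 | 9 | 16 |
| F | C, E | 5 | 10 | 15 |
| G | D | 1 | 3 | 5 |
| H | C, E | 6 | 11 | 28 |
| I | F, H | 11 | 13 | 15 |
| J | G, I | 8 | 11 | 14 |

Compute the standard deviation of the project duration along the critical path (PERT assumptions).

te_A = (13 + 4·14 + 21)/6 = 90/6 = 15; σ²_A = ((21−13)/6)² = 1.778
te_B = (11 + 4·13 + 21)/6 = 84/6 = 14; σ²_B = ((21−11)/6)² = 2.778
te_C = (1 + 4·4 + 19)/6 = 36/6 = 6; σ²_C = ((19−1)/6)² = 9.000
te_D = (4 + 4·5 + 12)/6 = 36/6 = 6; σ²_D = ((12−4)/6)² = 1.778
te_E = (8 + 4·9 + 16)/6 = 60/6 = 10; σ²_E = ((16−8)/6)² = 1.778
te_F = (5 + 4·10 + 15)/6 = 60/6 = 10; σ²_F = ((15−5)/6)² = 2.778
te_G = (1 + 4·3 + 5)/6 = 18/6 = 3; σ²_G = ((5−1)/6)² = 0.444
te_H = (6 + 4·11 + 28)/6 = 78/6 = 13; σ²_H = ((28−6)/6)² = 13.444
te_I = (11 + 4·13 + 15)/6 = 78/6 = 13; σ²_I = ((15−11)/6)² = 0.444
te_J = (8 + 4·11 + 14)/6 = 66/6 = 11; σ²_J = ((14−8)/6)² = 1.000

Forward pass:
ES_A = 0; EF_A = 15
ES_B = 0; EF_B = 14
ES_C = 14; EF_C = 14+6 = 20
ES_D = max(EF_A=15, EF_B=14) = 15; EF_D = 15+6 = 21
ES_E = 15; EF_E = 15+10 = 25
ES_F = max(EF_C=20, EF_E=25) = 25; EF_F = 25+10 = 35
ES_G = 21; EF_G = 21+3 = 24
ES_H = max(EF_C=20, EF_E=25) = 25; EF_H = 25+13 = 38
ES_I = max(EF_F=35, EF_H=38) = 38; EF_I = 38+13 = 51
ES_J = max(EF_G=24, EF_I=51) = 51; EF_J = 51+11 = 62
Expected project duration μ = 62 days. Critical path: A → E → H → I → J.

Variance along critical path = 1.778 + 1.778 + 13.444 + 0.444 + 1.000 = 18.444
σ = √18.444 = 4.295 days

4.29 days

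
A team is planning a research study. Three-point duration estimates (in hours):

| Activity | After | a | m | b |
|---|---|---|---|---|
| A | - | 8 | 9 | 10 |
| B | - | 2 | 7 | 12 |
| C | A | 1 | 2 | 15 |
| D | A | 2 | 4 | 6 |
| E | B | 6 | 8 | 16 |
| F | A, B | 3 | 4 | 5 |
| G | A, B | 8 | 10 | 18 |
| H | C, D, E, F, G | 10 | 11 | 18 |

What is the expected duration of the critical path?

32 hours

te_A = (8 + 4·9 + 10)/6 = 54/6 = 9
te_B = (2 + 4·7 + 12)/6 = 42/6 = 7
te_C = (1 + 4·2 + 15)/6 = 24/6 = 4
te_D = (2 + 4·4 + 6)/6 = 24/6 = 4
te_E = (6 + 4·8 + 16)/6 = 54/6 = 9
te_F = (3 + 4·4 + 5)/6 = 24/6 = 4
te_G = (8 + 4·10 + 18)/6 = 66/6 = 11
te_H = (10 + 4·11 + 18)/6 = 72/6 = 12

Forward pass:
ES_A = 0; EF_A = 9
ES_B = 0; EF_B = 7
ES_C = 9; EF_C = 9+4 = 13
ES_D = 9; EF_D = 9+4 = 13
ES_E = 7; EF_E = 7+9 = 16
ES_F = max(EF_A=9, EF_B=7) = 9; EF_F = 9+4 = 13
ES_G = max(EF_A=9, EF_B=7) = 9; EF_G = 9+11 = 20
ES_H = max(EF_C=13, EF_D=13, EF_E=16, EF_F=13, EF_G=20) = 20; EF_H = 20+12 = 32
Expected project duration μ = 32 hours. Critical path: A → G → H.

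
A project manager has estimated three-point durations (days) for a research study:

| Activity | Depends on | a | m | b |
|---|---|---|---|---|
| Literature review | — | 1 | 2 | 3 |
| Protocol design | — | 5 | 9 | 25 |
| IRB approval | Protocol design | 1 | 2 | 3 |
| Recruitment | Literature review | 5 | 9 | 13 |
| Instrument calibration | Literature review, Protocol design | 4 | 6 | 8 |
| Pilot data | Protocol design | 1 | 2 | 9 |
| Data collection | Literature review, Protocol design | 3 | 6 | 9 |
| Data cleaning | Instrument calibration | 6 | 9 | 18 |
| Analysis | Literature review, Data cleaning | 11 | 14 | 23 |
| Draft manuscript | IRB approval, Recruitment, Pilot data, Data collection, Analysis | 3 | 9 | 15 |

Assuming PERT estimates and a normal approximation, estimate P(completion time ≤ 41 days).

te_Literature review = (1 + 4·2 + 3)/6 = 12/6 = 2; σ²_Literature review = ((3−1)/6)² = 0.111
te_Protocol design = (5 + 4·9 + 25)/6 = 66/6 = 11; σ²_Protocol design = ((25−5)/6)² = 11.111
te_IRB approval = (1 + 4·2 + 3)/6 = 12/6 = 2; σ²_IRB approval = ((3−1)/6)² = 0.111
te_Recruitment = (5 + 4·9 + 13)/6 = 54/6 = 9; σ²_Recruitment = ((13−5)/6)² = 1.778
te_Instrument calibration = (4 + 4·6 + 8)/6 = 36/6 = 6; σ²_Instrument calibration = ((8−4)/6)² = 0.444
te_Pilot data = (1 + 4·2 + 9)/6 = 18/6 = 3; σ²_Pilot data = ((9−1)/6)² = 1.778
te_Data collection = (3 + 4·6 + 9)/6 = 36/6 = 6; σ²_Data collection = ((9−3)/6)² = 1.000
te_Data cleaning = (6 + 4·9 + 18)/6 = 60/6 = 10; σ²_Data cleaning = ((18−6)/6)² = 4.000
te_Analysis = (11 + 4·14 + 23)/6 = 90/6 = 15; σ²_Analysis = ((23−11)/6)² = 4.000
te_Draft manuscript = (3 + 4·9 + 15)/6 = 54/6 = 9; σ²_Draft manuscript = ((15−3)/6)² = 4.000

Forward pass:
ES_Literature review = 0; EF_Literature review = 2
ES_Protocol design = 0; EF_Protocol design = 11
ES_IRB approval = 11; EF_IRB approval = 11+2 = 13
ES_Recruitment = 2; EF_Recruitment = 2+9 = 11
ES_Instrument calibration = max(EF_Literature review=2, EF_Protocol design=11) = 11; EF_Instrument calibration = 11+6 = 17
ES_Pilot data = 11; EF_Pilot data = 11+3 = 14
ES_Data collection = max(EF_Literature review=2, EF_Protocol design=11) = 11; EF_Data collection = 11+6 = 17
ES_Data cleaning = 17; EF_Data cleaning = 17+10 = 27
ES_Analysis = max(EF_Literature review=2, EF_Data cleaning=27) = 27; EF_Analysis = 27+15 = 42
ES_Draft manuscript = max(EF_IRB approval=13, EF_Recruitment=11, EF_Pilot data=14, EF_Data collection=17, EF_Analysis=42) = 42; EF_Draft manuscript = 42+9 = 51
Expected project duration μ = 51 days. Critical path: Protocol design → Instrument calibration → Data cleaning → Analysis → Draft manuscript.

Variance along critical path = 11.111 + 0.444 + 4.000 + 4.000 + 4.000 = 23.556; σ = √23.556 = 4.853 days.
Z = (41 − 51) / 4.853 = -2.060
P(T ≤ 41) = Φ(-2.060) ≈ 0.020

0.020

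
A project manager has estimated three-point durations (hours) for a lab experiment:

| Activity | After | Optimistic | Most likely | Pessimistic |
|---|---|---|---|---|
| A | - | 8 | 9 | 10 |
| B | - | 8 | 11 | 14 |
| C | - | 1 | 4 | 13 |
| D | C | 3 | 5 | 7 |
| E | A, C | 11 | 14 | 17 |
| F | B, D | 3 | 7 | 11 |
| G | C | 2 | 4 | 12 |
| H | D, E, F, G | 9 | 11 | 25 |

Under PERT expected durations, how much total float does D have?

6 hours

te_A = (8 + 4·9 + 10)/6 = 54/6 = 9
te_B = (8 + 4·11 + 14)/6 = 66/6 = 11
te_C = (1 + 4·4 + 13)/6 = 30/6 = 5
te_D = (3 + 4·5 + 7)/6 = 30/6 = 5
te_E = (11 + 4·14 + 17)/6 = 84/6 = 14
te_F = (3 + 4·7 + 11)/6 = 42/6 = 7
te_G = (2 + 4·4 + 12)/6 = 30/6 = 5
te_H = (9 + 4·11 + 25)/6 = 78/6 = 13

Forward pass:
ES_A = 0; EF_A = 9
ES_B = 0; EF_B = 11
ES_C = 0; EF_C = 5
ES_D = 5; EF_D = 5+5 = 10
ES_E = max(EF_A=9, EF_C=5) = 9; EF_E = 9+14 = 23
ES_F = max(EF_B=11, EF_D=10) = 11; EF_F = 11+7 = 18
ES_G = 5; EF_G = 5+5 = 10
ES_H = max(EF_D=10, EF_E=23, EF_F=18, EF_G=10) = 23; EF_H = 23+13 = 36
Expected project duration μ = 36 hours. Critical path: A → E → H.

Backward pass:
LF_H = 36; LS_H = 36−13 = 23
LF_G = LS_H = 23; LS_G = 23−5 = 18
LF_F = LS_H = 23; LS_F = 23−7 = 16
LF_E = LS_H = 23; LS_E = 23−14 = 9
LF_D = min(LS_F=16, LS_H=23) = 16; LS_D = 16−5 = 11
LF_C = min(LS_D=11, LS_E=9, LS_G=18) = 9; LS_C = 9−5 = 4
LF_B = LS_F = 16; LS_B = 16−11 = 5
LF_A = LS_E = 9; LS_A = 9−9 = 0
Slack_D = LS_D − ES_D = 11 − 5 = 6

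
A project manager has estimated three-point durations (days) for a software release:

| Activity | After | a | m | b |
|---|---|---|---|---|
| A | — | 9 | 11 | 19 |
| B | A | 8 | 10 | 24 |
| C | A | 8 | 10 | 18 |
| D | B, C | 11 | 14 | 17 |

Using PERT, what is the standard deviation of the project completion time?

3.30 days

te_A = (9 + 4·11 + 19)/6 = 72/6 = 12; σ²_A = ((19−9)/6)² = 2.778
te_B = (8 + 4·10 + 24)/6 = 72/6 = 12; σ²_B = ((24−8)/6)² = 7.111
te_C = (8 + 4·10 + 18)/6 = 66/6 = 11; σ²_C = ((18−8)/6)² = 2.778
te_D = (11 + 4·14 + 17)/6 = 84/6 = 14; σ²_D = ((17−11)/6)² = 1.000

Forward pass:
ES_A = 0; EF_A = 12
ES_B = 12; EF_B = 12+12 = 24
ES_C = 12; EF_C = 12+11 = 23
ES_D = max(EF_B=24, EF_C=23) = 24; EF_D = 24+14 = 38
Expected project duration μ = 38 days. Critical path: A → B → D.

Variance along critical path = 2.778 + 7.111 + 1.000 = 10.889
σ = √10.889 = 3.300 days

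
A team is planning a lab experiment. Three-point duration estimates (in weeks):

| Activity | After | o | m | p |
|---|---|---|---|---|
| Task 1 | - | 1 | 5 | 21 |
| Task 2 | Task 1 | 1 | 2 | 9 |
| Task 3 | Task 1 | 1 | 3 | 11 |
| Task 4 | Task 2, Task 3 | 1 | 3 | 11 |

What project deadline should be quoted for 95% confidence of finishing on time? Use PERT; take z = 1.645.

te_Task 1 = (1 + 4·5 + 21)/6 = 42/6 = 7; σ²_Task 1 = ((21−1)/6)² = 11.111
te_Task 2 = (1 + 4·2 + 9)/6 = 18/6 = 3; σ²_Task 2 = ((9−1)/6)² = 1.778
te_Task 3 = (1 + 4·3 + 11)/6 = 24/6 = 4; σ²_Task 3 = ((11−1)/6)² = 2.778
te_Task 4 = (1 + 4·3 + 11)/6 = 24/6 = 4; σ²_Task 4 = ((11−1)/6)² = 2.778

Forward pass:
ES_Task 1 = 0; EF_Task 1 = 7
ES_Task 2 = 7; EF_Task 2 = 7+3 = 10
ES_Task 3 = 7; EF_Task 3 = 7+4 = 11
ES_Task 4 = max(EF_Task 2=10, EF_Task 3=11) = 11; EF_Task 4 = 11+4 = 15
Expected project duration μ = 15 weeks. Critical path: Task 1 → Task 3 → Task 4.

Variance along critical path = 11.111 + 2.778 + 2.778 = 16.667; σ = 4.082 weeks.
D = μ + z·σ = 15 + 1.645·4.082 = 21.7 weeks

21.7 weeks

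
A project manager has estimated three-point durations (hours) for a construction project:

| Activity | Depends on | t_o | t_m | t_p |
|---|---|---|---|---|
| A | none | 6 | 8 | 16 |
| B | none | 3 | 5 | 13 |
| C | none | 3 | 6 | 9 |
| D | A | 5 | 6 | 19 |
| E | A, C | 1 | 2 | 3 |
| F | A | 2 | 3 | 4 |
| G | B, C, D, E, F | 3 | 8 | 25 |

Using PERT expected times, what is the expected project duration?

te_A = (6 + 4·8 + 16)/6 = 54/6 = 9
te_B = (3 + 4·5 + 13)/6 = 36/6 = 6
te_C = (3 + 4·6 + 9)/6 = 36/6 = 6
te_D = (5 + 4·6 + 19)/6 = 48/6 = 8
te_E = (1 + 4·2 + 3)/6 = 12/6 = 2
te_F = (2 + 4·3 + 4)/6 = 18/6 = 3
te_G = (3 + 4·8 + 25)/6 = 60/6 = 10

Forward pass:
ES_A = 0; EF_A = 9
ES_B = 0; EF_B = 6
ES_C = 0; EF_C = 6
ES_D = 9; EF_D = 9+8 = 17
ES_E = max(EF_A=9, EF_C=6) = 9; EF_E = 9+2 = 11
ES_F = 9; EF_F = 9+3 = 12
ES_G = max(EF_B=6, EF_C=6, EF_D=17, EF_E=11, EF_F=12) = 17; EF_G = 17+10 = 27
Expected project duration μ = 27 hours. Critical path: A → D → G.

27 hours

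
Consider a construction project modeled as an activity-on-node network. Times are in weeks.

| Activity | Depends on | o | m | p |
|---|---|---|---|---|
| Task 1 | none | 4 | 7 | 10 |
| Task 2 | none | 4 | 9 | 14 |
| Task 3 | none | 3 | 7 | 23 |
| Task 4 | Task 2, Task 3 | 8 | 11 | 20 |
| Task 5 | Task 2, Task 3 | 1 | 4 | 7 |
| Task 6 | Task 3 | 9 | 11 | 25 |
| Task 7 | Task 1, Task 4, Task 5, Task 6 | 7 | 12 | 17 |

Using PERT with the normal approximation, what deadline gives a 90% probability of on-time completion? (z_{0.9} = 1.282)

39.9 weeks

te_Task 1 = (4 + 4·7 + 10)/6 = 42/6 = 7; σ²_Task 1 = ((10−4)/6)² = 1.000
te_Task 2 = (4 + 4·9 + 14)/6 = 54/6 = 9; σ²_Task 2 = ((14−4)/6)² = 2.778
te_Task 3 = (3 + 4·7 + 23)/6 = 54/6 = 9; σ²_Task 3 = ((23−3)/6)² = 11.111
te_Task 4 = (8 + 4·11 + 20)/6 = 72/6 = 12; σ²_Task 4 = ((20−8)/6)² = 4.000
te_Task 5 = (1 + 4·4 + 7)/6 = 24/6 = 4; σ²_Task 5 = ((7−1)/6)² = 1.000
te_Task 6 = (9 + 4·11 + 25)/6 = 78/6 = 13; σ²_Task 6 = ((25−9)/6)² = 7.111
te_Task 7 = (7 + 4·12 + 17)/6 = 72/6 = 12; σ²_Task 7 = ((17−7)/6)² = 2.778

Forward pass:
ES_Task 1 = 0; EF_Task 1 = 7
ES_Task 2 = 0; EF_Task 2 = 9
ES_Task 3 = 0; EF_Task 3 = 9
ES_Task 4 = max(EF_Task 2=9, EF_Task 3=9) = 9; EF_Task 4 = 9+12 = 21
ES_Task 5 = max(EF_Task 2=9, EF_Task 3=9) = 9; EF_Task 5 = 9+4 = 13
ES_Task 6 = 9; EF_Task 6 = 9+13 = 22
ES_Task 7 = max(EF_Task 1=7, EF_Task 4=21, EF_Task 5=13, EF_Task 6=22) = 22; EF_Task 7 = 22+12 = 34
Expected project duration μ = 34 weeks. Critical path: Task 3 → Task 6 → Task 7.

Variance along critical path = 11.111 + 7.111 + 2.778 = 21.000; σ = 4.583 weeks.
D = μ + z·σ = 34 + 1.282·4.583 = 39.9 weeks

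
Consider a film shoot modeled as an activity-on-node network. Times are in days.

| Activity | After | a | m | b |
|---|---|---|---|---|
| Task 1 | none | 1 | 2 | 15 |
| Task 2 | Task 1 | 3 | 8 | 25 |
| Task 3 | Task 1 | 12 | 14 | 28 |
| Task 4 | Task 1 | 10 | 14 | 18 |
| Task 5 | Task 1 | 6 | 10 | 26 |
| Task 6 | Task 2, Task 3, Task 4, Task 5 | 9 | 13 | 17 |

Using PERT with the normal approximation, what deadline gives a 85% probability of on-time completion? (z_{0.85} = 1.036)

te_Task 1 = (1 + 4·2 + 15)/6 = 24/6 = 4; σ²_Task 1 = ((15−1)/6)² = 5.444
te_Task 2 = (3 + 4·8 + 25)/6 = 60/6 = 10; σ²_Task 2 = ((25−3)/6)² = 13.444
te_Task 3 = (12 + 4·14 + 28)/6 = 96/6 = 16; σ²_Task 3 = ((28−12)/6)² = 7.111
te_Task 4 = (10 + 4·14 + 18)/6 = 84/6 = 14; σ²_Task 4 = ((18−10)/6)² = 1.778
te_Task 5 = (6 + 4·10 + 26)/6 = 72/6 = 12; σ²_Task 5 = ((26−6)/6)² = 11.111
te_Task 6 = (9 + 4·13 + 17)/6 = 78/6 = 13; σ²_Task 6 = ((17−9)/6)² = 1.778

Forward pass:
ES_Task 1 = 0; EF_Task 1 = 4
ES_Task 2 = 4; EF_Task 2 = 4+10 = 14
ES_Task 3 = 4; EF_Task 3 = 4+16 = 20
ES_Task 4 = 4; EF_Task 4 = 4+14 = 18
ES_Task 5 = 4; EF_Task 5 = 4+12 = 16
ES_Task 6 = max(EF_Task 2=14, EF_Task 3=20, EF_Task 4=18, EF_Task 5=16) = 20; EF_Task 6 = 20+13 = 33
Expected project duration μ = 33 days. Critical path: Task 1 → Task 3 → Task 6.

Variance along critical path = 5.444 + 7.111 + 1.778 = 14.333; σ = 3.786 days.
D = μ + z·σ = 33 + 1.036·3.786 = 36.9 days

36.9 days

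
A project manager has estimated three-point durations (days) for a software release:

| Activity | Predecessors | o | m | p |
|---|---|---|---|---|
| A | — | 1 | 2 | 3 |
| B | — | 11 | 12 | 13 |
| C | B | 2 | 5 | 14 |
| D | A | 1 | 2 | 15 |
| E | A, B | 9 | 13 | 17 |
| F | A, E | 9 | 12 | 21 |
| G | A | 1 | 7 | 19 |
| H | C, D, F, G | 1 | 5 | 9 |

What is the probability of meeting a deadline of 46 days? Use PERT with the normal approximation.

0.861

te_A = (1 + 4·2 + 3)/6 = 12/6 = 2; σ²_A = ((3−1)/6)² = 0.111
te_B = (11 + 4·12 + 13)/6 = 72/6 = 12; σ²_B = ((13−11)/6)² = 0.111
te_C = (2 + 4·5 + 14)/6 = 36/6 = 6; σ²_C = ((14−2)/6)² = 4.000
te_D = (1 + 4·2 + 15)/6 = 24/6 = 4; σ²_D = ((15−1)/6)² = 5.444
te_E = (9 + 4·13 + 17)/6 = 78/6 = 13; σ²_E = ((17−9)/6)² = 1.778
te_F = (9 + 4·12 + 21)/6 = 78/6 = 13; σ²_F = ((21−9)/6)² = 4.000
te_G = (1 + 4·7 + 19)/6 = 48/6 = 8; σ²_G = ((19−1)/6)² = 9.000
te_H = (1 + 4·5 + 9)/6 = 30/6 = 5; σ²_H = ((9−1)/6)² = 1.778

Forward pass:
ES_A = 0; EF_A = 2
ES_B = 0; EF_B = 12
ES_C = 12; EF_C = 12+6 = 18
ES_D = 2; EF_D = 2+4 = 6
ES_E = max(EF_A=2, EF_B=12) = 12; EF_E = 12+13 = 25
ES_F = max(EF_A=2, EF_E=25) = 25; EF_F = 25+13 = 38
ES_G = 2; EF_G = 2+8 = 10
ES_H = max(EF_C=18, EF_D=6, EF_F=38, EF_G=10) = 38; EF_H = 38+5 = 43
Expected project duration μ = 43 days. Critical path: B → E → F → H.

Variance along critical path = 0.111 + 1.778 + 4.000 + 1.778 = 7.667; σ = √7.667 = 2.769 days.
Z = (46 − 43) / 2.769 = 1.083
P(T ≤ 46) = Φ(1.083) ≈ 0.861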